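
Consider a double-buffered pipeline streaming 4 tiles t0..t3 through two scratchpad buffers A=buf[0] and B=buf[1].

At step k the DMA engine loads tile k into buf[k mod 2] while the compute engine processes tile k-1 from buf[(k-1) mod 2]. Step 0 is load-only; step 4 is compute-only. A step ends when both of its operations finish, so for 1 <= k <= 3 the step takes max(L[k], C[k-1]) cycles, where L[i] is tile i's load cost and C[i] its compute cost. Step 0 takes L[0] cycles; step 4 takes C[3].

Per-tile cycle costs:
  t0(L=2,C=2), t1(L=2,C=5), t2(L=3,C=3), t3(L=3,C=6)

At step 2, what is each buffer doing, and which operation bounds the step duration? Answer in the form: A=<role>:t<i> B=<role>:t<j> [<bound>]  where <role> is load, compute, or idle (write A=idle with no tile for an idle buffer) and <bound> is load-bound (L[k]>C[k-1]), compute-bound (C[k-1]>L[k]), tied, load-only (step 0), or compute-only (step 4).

step 2: A=load:t2 B=compute:t1 [compute-bound]

[0] DMA t0→A (2c) ∥ CU idle ⇒ 2c, clock 2
[1] DMA t1→B (2c) ∥ CU A:t0 (2c) ⇒ 2c, clock 4
[2] DMA t2→A (3c) ∥ CU B:t1 (5c) ⇒ 5c, clock 9
[3] DMA t3→B (3c) ∥ CU A:t2 (3c) ⇒ 3c, clock 12
[4] DMA idle ∥ CU B:t3 (6c) ⇒ 6c, clock 18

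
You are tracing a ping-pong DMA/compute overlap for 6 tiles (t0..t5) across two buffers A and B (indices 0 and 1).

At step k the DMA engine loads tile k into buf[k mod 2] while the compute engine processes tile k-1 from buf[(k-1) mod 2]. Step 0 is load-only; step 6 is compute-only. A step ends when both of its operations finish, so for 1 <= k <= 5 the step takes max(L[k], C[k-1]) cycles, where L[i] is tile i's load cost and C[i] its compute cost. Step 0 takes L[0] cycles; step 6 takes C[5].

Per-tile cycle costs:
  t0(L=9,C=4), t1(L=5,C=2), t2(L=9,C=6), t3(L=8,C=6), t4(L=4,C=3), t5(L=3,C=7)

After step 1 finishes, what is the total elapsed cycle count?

end_cycle[1] = 14

k=0 load=t0/9c comp=- wait=9 total=9
k=1 load=t1/5c comp=t0/4c wait=5 total=14
k=2 load=t2/9c comp=t1/2c wait=9 total=23
k=3 load=t3/8c comp=t2/6c wait=8 total=31
k=4 load=t4/4c comp=t3/6c wait=6 total=37
k=5 load=t5/3c comp=t4/3c wait=3 total=40
k=6 load=- comp=t5/7c wait=7 total=47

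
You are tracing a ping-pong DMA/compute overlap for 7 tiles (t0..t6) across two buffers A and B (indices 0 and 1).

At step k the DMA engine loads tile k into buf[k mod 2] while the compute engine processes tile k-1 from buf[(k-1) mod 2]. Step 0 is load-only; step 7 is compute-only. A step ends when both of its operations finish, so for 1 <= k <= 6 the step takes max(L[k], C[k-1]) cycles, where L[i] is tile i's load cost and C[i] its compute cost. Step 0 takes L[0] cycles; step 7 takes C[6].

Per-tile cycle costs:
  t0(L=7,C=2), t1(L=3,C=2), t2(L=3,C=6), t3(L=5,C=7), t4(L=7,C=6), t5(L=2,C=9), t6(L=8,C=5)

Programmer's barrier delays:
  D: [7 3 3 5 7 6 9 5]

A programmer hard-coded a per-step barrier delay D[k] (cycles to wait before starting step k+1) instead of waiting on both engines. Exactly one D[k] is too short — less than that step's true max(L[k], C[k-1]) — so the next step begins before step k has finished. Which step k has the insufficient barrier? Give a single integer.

hazard at step 3

k=0 barrier L[0]=7→7c, D[0]=7 ok
k=1 barrier max(L[1]=3,C[0]=2)→3c, D[1]=3 ok
k=2 barrier max(L[2]=3,C[1]=2)→3c, D[2]=3 ok
k=3 barrier max(L[3]=5,C[2]=6)→6c, D[3]=5 SHORT
k=4 barrier max(L[4]=7,C[3]=7)→7c, D[4]=7 ok
k=5 barrier max(L[5]=2,C[4]=6)→6c, D[5]=6 ok
k=6 barrier max(L[6]=8,C[5]=9)→9c, D[6]=9 ok
k=7 barrier C[6]=5→5c, D[7]=5 ok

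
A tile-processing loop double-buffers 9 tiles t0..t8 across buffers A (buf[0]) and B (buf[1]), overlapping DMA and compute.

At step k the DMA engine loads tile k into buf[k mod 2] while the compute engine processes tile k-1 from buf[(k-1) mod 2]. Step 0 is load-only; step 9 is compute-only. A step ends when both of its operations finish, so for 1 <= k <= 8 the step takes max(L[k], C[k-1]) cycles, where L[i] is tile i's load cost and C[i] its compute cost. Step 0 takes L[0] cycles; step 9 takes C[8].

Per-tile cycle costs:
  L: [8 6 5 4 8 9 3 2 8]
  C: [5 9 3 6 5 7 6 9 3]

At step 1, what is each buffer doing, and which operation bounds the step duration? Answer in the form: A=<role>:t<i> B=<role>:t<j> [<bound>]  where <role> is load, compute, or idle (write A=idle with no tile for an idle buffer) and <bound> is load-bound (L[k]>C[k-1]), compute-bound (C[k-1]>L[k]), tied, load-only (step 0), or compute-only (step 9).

step 1: A=compute:t0 B=load:t1 [load-bound]

[0] DMA t0→A (8c) ∥ CU idle ⇒ 8c, clock 8
[1] DMA t1→B (6c) ∥ CU A:t0 (5c) ⇒ 6c, clock 14
[2] DMA t2→A (5c) ∥ CU B:t1 (9c) ⇒ 9c, clock 23
[3] DMA t3→B (4c) ∥ CU A:t2 (3c) ⇒ 4c, clock 27
[4] DMA t4→A (8c) ∥ CU B:t3 (6c) ⇒ 8c, clock 35
[5] DMA t5→B (9c) ∥ CU A:t4 (5c) ⇒ 9c, clock 44
[6] DMA t6→A (3c) ∥ CU B:t5 (7c) ⇒ 7c, clock 51
[7] DMA t7→B (2c) ∥ CU A:t6 (6c) ⇒ 6c, clock 57
[8] DMA t8→A (8c) ∥ CU B:t7 (9c) ⇒ 9c, clock 66
[9] DMA idle ∥ CU A:t8 (3c) ⇒ 3c, clock 69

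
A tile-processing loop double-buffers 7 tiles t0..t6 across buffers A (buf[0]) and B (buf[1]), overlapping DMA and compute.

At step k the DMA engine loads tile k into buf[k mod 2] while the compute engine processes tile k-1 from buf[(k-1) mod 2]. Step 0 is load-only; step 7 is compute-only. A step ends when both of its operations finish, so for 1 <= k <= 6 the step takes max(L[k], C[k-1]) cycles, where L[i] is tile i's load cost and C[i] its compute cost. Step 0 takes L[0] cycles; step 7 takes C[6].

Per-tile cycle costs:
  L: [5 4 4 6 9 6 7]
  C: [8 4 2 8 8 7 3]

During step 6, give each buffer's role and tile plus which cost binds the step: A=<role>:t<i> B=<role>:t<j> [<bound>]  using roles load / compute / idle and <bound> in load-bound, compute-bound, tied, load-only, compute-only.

k=0 load=t0/5c comp=- wait=5 total=5
k=1 load=t1/4c comp=t0/8c wait=8 total=13
k=2 load=t2/4c comp=t1/4c wait=4 total=17
k=3 load=t3/6c comp=t2/2c wait=6 total=23
k=4 load=t4/9c comp=t3/8c wait=9 total=32
k=5 load=t5/6c comp=t4/8c wait=8 total=40
k=6 load=t6/7c comp=t5/7c wait=7 total=47
k=7 load=- comp=t6/3c wait=3 total=50

step 6: A=load:t6 B=compute:t5 [tied]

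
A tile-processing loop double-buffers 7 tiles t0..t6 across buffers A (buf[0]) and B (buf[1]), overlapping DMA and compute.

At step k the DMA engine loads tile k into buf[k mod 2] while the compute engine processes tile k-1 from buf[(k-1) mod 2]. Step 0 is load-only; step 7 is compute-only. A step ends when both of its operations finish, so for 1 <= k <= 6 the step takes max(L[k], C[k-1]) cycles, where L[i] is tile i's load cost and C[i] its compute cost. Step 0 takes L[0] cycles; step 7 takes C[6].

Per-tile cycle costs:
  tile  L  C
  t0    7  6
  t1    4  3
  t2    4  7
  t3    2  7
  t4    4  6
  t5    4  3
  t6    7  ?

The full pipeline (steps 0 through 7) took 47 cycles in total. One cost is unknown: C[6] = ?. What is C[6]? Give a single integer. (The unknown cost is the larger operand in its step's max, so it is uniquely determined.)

C[6] = 3

step 0 = dur = L[0]=7 = 7
step 1 = dur = max(L[1]=4, C[0]=6) = 6
step 2 = dur = max(L[2]=4, C[1]=3) = 4
step 3 = dur = max(L[3]=2, C[2]=7) = 7
step 4 = dur = max(L[4]=4, C[3]=7) = 7
step 5 = dur = max(L[5]=4, C[4]=6) = 6
step 6 = dur = max(L[6]=7, C[5]=3) = 7
step 7 = dur = C[6]=? = C[6]  (unknown; binding)
sum of known step durations = 44
dur[7] = total - known = 47 - 44 = 3
C[6] is the binding max in step 7, so C[6] = dur[7] = 3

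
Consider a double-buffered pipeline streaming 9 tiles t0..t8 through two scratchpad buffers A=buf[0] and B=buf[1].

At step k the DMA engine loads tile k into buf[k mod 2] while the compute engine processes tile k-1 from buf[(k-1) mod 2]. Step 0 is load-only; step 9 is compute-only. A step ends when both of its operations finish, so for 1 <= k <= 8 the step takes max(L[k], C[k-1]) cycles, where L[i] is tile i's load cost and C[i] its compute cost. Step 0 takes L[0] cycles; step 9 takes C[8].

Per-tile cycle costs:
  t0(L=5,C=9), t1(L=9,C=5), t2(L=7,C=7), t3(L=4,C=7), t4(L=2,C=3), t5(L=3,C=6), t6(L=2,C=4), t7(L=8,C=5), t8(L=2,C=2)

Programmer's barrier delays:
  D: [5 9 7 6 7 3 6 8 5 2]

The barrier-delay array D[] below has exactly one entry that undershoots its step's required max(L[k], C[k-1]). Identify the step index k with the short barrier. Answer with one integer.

step 0: need L[0]=5 = 5; D[0]=5 ok
step 1: need max(L[1]=9,C[0]=9) = 9; D[1]=9 ok
step 2: need max(L[2]=7,C[1]=5) = 7; D[2]=7 ok
step 3: need max(L[3]=4,C[2]=7) = 7; D[3]=6 SHORT
step 4: need max(L[4]=2,C[3]=7) = 7; D[4]=7 ok
step 5: need max(L[5]=3,C[4]=3) = 3; D[5]=3 ok
step 6: need max(L[6]=2,C[5]=6) = 6; D[6]=6 ok
step 7: need max(L[7]=8,C[6]=4) = 8; D[7]=8 ok
step 8: need max(L[8]=2,C[7]=5) = 5; D[8]=5 ok
step 9: need C[8]=2 = 2; D[9]=2 ok

hazard at step 3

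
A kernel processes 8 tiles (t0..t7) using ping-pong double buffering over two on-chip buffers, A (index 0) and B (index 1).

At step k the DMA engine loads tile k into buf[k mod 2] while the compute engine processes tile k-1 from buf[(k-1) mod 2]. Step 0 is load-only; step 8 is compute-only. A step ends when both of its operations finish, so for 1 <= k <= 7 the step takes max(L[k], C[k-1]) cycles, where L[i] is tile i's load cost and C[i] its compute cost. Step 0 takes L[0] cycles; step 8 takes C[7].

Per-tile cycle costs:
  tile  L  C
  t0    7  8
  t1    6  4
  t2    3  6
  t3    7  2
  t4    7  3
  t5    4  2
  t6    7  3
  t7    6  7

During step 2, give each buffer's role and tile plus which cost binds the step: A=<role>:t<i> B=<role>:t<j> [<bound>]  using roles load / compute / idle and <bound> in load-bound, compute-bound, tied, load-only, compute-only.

step 0: L[0]=7 → dur=7, Σ=7 | A=load:t0 B=idle [load-only]
step 1: L[1]=6 C[0]=8 → dur=8, Σ=15 | A=compute:t0 B=load:t1 [compute-bound]
step 2: L[2]=3 C[1]=4 → dur=4, Σ=19 | A=load:t2 B=compute:t1 [compute-bound]
step 3: L[3]=7 C[2]=6 → dur=7, Σ=26 | A=compute:t2 B=load:t3 [load-bound]
step 4: L[4]=7 C[3]=2 → dur=7, Σ=33 | A=load:t4 B=compute:t3 [load-bound]
step 5: L[5]=4 C[4]=3 → dur=4, Σ=37 | A=compute:t4 B=load:t5 [load-bound]
step 6: L[6]=7 C[5]=2 → dur=7, Σ=44 | A=load:t6 B=compute:t5 [load-bound]
step 7: L[7]=6 C[6]=3 → dur=6, Σ=50 | A=compute:t6 B=load:t7 [load-bound]
step 8: C[7]=7 → dur=7, Σ=57 | A=idle B=compute:t7 [compute-only]

step 2: A=load:t2 B=compute:t1 [compute-bound]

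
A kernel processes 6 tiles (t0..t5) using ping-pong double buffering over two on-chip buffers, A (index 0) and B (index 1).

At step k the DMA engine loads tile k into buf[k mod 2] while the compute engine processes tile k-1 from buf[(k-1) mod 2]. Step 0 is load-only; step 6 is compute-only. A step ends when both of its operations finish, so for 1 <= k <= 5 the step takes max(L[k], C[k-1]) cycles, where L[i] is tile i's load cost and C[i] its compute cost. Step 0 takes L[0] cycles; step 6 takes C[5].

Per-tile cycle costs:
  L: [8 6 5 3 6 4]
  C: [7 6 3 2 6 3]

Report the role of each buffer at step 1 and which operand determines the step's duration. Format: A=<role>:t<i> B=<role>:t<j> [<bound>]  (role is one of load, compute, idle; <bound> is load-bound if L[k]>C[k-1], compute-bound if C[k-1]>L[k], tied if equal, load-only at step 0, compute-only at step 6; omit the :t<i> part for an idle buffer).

step 1: A=compute:t0 B=load:t1 [compute-bound]

[0] DMA t0→A (8c) ∥ CU idle ⇒ 8c, clock 8
[1] DMA t1→B (6c) ∥ CU A:t0 (7c) ⇒ 7c, clock 15
[2] DMA t2→A (5c) ∥ CU B:t1 (6c) ⇒ 6c, clock 21
[3] DMA t3→B (3c) ∥ CU A:t2 (3c) ⇒ 3c, clock 24
[4] DMA t4→A (6c) ∥ CU B:t3 (2c) ⇒ 6c, clock 30
[5] DMA t5→B (4c) ∥ CU A:t4 (6c) ⇒ 6c, clock 36
[6] DMA idle ∥ CU B:t5 (3c) ⇒ 3c, clock 39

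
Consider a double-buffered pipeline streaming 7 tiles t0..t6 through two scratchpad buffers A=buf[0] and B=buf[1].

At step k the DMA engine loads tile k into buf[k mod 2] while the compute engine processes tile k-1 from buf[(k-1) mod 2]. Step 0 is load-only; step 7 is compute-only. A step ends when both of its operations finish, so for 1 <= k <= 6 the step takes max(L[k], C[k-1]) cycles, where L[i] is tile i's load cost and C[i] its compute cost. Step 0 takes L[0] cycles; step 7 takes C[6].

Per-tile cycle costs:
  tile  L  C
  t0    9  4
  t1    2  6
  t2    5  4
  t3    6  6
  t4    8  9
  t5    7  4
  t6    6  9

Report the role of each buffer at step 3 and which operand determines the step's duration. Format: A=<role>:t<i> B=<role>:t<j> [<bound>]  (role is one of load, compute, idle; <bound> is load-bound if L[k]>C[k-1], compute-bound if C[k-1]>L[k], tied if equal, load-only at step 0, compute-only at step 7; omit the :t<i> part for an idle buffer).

step 3: A=compute:t2 B=load:t3 [load-bound]

  0. 9=9c; end=9; A:t0 B:-
  1. max(2,4)=4c; end=13; A:t0 B:t1
  2. max(5,6)=6c; end=19; A:t2 B:t1
  3. max(6,4)=6c; end=25; A:t2 B:t3
  4. max(8,6)=8c; end=33; A:t4 B:t3
  5. max(7,9)=9c; end=42; A:t4 B:t5
  6. max(6,4)=6c; end=48; A:t6 B:t5
  7. 9=9c; end=57; A:t6 B:t5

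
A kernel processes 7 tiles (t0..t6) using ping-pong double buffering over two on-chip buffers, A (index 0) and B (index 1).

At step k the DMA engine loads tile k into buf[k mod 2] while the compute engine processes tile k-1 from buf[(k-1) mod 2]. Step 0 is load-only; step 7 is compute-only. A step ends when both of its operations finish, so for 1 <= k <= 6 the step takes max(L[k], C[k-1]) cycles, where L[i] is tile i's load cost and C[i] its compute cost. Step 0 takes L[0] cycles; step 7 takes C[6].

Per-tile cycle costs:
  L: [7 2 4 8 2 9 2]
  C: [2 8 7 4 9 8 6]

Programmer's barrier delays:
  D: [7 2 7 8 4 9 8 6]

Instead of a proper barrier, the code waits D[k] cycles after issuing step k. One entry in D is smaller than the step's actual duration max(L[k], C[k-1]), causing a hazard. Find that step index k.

k=0 barrier L[0]=7→7c, D[0]=7 ok
k=1 barrier max(L[1]=2,C[0]=2)→2c, D[1]=2 ok
k=2 barrier max(L[2]=4,C[1]=8)→8c, D[2]=7 SHORT
k=3 barrier max(L[3]=8,C[2]=7)→8c, D[3]=8 ok
k=4 barrier max(L[4]=2,C[3]=4)→4c, D[4]=4 ok
k=5 barrier max(L[5]=9,C[4]=9)→9c, D[5]=9 ok
k=6 barrier max(L[6]=2,C[5]=8)→8c, D[6]=8 ok
k=7 barrier C[6]=6→6c, D[7]=6 ok

hazard at step 2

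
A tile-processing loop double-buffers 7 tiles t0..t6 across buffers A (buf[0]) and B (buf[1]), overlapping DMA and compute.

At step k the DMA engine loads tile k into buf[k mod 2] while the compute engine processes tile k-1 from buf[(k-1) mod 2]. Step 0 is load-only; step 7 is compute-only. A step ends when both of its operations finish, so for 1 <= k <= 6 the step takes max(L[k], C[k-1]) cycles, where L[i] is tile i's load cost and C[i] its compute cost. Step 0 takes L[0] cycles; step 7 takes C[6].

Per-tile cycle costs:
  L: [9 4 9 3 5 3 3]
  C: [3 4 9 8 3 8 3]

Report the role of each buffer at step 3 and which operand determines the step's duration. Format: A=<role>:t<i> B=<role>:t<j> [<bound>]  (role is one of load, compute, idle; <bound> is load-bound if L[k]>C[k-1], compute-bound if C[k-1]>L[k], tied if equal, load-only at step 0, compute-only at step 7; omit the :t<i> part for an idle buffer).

  0. 9=9c; end=9; A:t0 B:-
  1. max(4,3)=4c; end=13; A:t0 B:t1
  2. max(9,4)=9c; end=22; A:t2 B:t1
  3. max(3,9)=9c; end=31; A:t2 B:t3
  4. max(5,8)=8c; end=39; A:t4 B:t3
  5. max(3,3)=3c; end=42; A:t4 B:t5
  6. max(3,8)=8c; end=50; A:t6 B:t5
  7. 3=3c; end=53; A:t6 B:t5

step 3: A=compute:t2 B=load:t3 [compute-bound]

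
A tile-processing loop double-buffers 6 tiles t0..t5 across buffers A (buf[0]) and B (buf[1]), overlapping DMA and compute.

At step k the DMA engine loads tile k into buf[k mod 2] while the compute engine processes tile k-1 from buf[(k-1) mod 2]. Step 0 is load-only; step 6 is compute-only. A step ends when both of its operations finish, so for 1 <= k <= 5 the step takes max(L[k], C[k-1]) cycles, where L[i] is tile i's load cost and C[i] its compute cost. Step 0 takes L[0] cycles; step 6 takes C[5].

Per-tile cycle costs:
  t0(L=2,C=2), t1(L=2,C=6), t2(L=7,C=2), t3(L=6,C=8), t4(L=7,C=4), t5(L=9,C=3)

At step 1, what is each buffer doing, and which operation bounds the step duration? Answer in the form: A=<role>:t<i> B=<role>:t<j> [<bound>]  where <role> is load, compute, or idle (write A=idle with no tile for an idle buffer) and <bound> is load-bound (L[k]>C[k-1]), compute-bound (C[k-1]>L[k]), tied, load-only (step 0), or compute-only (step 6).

k=0 load=t0/2c comp=- wait=2 total=2
k=1 load=t1/2c comp=t0/2c wait=2 total=4
k=2 load=t2/7c comp=t1/6c wait=7 total=11
k=3 load=t3/6c comp=t2/2c wait=6 total=17
k=4 load=t4/7c comp=t3/8c wait=8 total=25
k=5 load=t5/9c comp=t4/4c wait=9 total=34
k=6 load=- comp=t5/3c wait=3 total=37

step 1: A=compute:t0 B=load:t1 [tied]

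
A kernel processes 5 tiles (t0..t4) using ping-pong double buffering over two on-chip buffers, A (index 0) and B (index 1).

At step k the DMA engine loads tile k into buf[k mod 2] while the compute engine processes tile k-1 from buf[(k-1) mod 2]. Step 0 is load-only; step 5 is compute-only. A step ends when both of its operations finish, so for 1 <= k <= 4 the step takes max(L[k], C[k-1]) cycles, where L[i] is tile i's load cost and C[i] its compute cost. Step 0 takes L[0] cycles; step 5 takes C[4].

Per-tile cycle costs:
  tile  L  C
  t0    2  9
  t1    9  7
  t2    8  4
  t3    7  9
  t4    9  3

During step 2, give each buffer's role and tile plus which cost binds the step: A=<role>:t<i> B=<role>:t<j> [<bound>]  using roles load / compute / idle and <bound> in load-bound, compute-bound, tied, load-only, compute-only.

step 0: L[0]=2 → dur=2, Σ=2 | A=load:t0 B=idle [load-only]
step 1: L[1]=9 C[0]=9 → dur=9, Σ=11 | A=compute:t0 B=load:t1 [tied]
step 2: L[2]=8 C[1]=7 → dur=8, Σ=19 | A=load:t2 B=compute:t1 [load-bound]
step 3: L[3]=7 C[2]=4 → dur=7, Σ=26 | A=compute:t2 B=load:t3 [load-bound]
step 4: L[4]=9 C[3]=9 → dur=9, Σ=35 | A=load:t4 B=compute:t3 [tied]
step 5: C[4]=3 → dur=3, Σ=38 | A=compute:t4 B=idle [compute-only]

step 2: A=load:t2 B=compute:t1 [load-bound]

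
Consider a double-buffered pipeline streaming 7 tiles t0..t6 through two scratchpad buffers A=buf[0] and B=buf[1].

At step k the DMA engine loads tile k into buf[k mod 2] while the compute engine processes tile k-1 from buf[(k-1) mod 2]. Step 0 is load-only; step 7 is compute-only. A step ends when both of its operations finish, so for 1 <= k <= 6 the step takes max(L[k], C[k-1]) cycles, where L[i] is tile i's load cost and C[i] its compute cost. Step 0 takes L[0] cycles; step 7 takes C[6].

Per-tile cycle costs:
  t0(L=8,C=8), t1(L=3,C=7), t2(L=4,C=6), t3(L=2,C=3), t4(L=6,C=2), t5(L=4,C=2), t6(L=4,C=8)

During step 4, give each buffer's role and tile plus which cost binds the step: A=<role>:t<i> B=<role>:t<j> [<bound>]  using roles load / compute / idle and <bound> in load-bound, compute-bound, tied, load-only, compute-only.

step 4: A=load:t4 B=compute:t3 [load-bound]

step 0: L[0]=8 → dur=8, Σ=8 | A=load:t0 B=idle [load-only]
step 1: L[1]=3 C[0]=8 → dur=8, Σ=16 | A=compute:t0 B=load:t1 [compute-bound]
step 2: L[2]=4 C[1]=7 → dur=7, Σ=23 | A=load:t2 B=compute:t1 [compute-bound]
step 3: L[3]=2 C[2]=6 → dur=6, Σ=29 | A=compute:t2 B=load:t3 [compute-bound]
step 4: L[4]=6 C[3]=3 → dur=6, Σ=35 | A=load:t4 B=compute:t3 [load-bound]
step 5: L[5]=4 C[4]=2 → dur=4, Σ=39 | A=compute:t4 B=load:t5 [load-bound]
step 6: L[6]=4 C[5]=2 → dur=4, Σ=43 | A=load:t6 B=compute:t5 [load-bound]
step 7: C[6]=8 → dur=8, Σ=51 | A=compute:t6 B=idle [compute-only]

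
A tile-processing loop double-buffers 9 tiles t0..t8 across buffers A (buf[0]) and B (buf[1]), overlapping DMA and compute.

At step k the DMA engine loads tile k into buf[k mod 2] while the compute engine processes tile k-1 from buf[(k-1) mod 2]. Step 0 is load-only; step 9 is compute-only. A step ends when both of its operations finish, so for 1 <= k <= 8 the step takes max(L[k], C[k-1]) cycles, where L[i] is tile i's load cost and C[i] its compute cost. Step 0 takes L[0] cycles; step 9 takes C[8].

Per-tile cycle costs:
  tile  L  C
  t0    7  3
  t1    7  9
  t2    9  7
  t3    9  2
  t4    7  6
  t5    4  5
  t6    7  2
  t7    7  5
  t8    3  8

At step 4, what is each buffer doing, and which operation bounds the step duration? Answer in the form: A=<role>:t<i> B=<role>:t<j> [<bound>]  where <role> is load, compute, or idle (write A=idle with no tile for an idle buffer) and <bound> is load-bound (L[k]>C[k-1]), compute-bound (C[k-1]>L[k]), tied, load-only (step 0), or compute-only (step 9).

  0. 7=7c; end=7; A:t0 B:-
  1. max(7,3)=7c; end=14; A:t0 B:t1
  2. max(9,9)=9c; end=23; A:t2 B:t1
  3. max(9,7)=9c; end=32; A:t2 B:t3
  4. max(7,2)=7c; end=39; A:t4 B:t3
  5. max(4,6)=6c; end=45; A:t4 B:t5
  6. max(7,5)=7c; end=52; A:t6 B:t5
  7. max(7,2)=7c; end=59; A:t6 B:t7
  8. max(3,5)=5c; end=64; A:t8 B:t7
  9. 8=8c; end=72; A:t8 B:t7

step 4: A=load:t4 B=compute:t3 [load-bound]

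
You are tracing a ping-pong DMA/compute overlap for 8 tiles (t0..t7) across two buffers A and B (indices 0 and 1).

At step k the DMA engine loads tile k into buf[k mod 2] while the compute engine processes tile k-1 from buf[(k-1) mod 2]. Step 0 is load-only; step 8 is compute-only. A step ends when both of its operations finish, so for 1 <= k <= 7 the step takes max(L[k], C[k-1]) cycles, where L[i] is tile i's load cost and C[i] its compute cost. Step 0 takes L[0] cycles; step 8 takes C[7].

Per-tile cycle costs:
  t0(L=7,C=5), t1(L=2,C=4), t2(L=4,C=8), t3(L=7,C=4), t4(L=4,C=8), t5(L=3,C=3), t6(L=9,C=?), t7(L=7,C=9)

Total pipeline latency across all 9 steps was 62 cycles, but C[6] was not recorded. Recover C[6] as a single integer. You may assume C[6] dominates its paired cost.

C[6] = 8

step 0 → dur = L[0]=7 = 7
step 1 → dur = max(L[1]=2, C[0]=5) = 5
step 2 → dur = max(L[2]=4, C[1]=4) = 4
step 3 → dur = max(L[3]=7, C[2]=8) = 8
step 4 → dur = max(L[4]=4, C[3]=4) = 4
step 5 → dur = max(L[5]=3, C[4]=8) = 8
step 6 → dur = max(L[6]=9, C[5]=3) = 9
step 7 → dur = max(L[7]=7, C[6]=?) = C[6]  (unknown; binding)
step 8 → dur = C[7]=9 = 9
sum of known step durations = 54
dur[7] = total - known = 62 - 54 = 8
C[6] is the binding max in step 7, so C[6] = dur[7] = 8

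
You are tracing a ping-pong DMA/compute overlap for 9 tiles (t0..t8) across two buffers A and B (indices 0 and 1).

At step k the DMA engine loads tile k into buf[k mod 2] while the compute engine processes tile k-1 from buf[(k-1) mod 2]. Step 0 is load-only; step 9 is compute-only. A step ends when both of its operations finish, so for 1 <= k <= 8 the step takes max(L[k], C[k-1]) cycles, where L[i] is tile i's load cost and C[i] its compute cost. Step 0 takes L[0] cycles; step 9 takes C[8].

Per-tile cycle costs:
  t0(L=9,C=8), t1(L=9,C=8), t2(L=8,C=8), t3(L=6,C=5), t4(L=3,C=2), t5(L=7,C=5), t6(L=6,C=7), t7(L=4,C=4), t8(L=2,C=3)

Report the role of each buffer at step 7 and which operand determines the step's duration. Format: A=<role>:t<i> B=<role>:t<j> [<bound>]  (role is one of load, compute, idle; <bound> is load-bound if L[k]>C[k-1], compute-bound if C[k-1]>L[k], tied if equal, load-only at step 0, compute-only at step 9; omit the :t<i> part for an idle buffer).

step 7: A=compute:t6 B=load:t7 [compute-bound]

  0. 9=9c; end=9; A:t0 B:-
  1. max(9,8)=9c; end=18; A:t0 B:t1
  2. max(8,8)=8c; end=26; A:t2 B:t1
  3. max(6,8)=8c; end=34; A:t2 B:t3
  4. max(3,5)=5c; end=39; A:t4 B:t3
  5. max(7,2)=7c; end=46; A:t4 B:t5
  6. max(6,5)=6c; end=52; A:t6 B:t5
  7. max(4,7)=7c; end=59; A:t6 B:t7
  8. max(2,4)=4c; end=63; A:t8 B:t7
  9. 3=3c; end=66; A:t8 B:t7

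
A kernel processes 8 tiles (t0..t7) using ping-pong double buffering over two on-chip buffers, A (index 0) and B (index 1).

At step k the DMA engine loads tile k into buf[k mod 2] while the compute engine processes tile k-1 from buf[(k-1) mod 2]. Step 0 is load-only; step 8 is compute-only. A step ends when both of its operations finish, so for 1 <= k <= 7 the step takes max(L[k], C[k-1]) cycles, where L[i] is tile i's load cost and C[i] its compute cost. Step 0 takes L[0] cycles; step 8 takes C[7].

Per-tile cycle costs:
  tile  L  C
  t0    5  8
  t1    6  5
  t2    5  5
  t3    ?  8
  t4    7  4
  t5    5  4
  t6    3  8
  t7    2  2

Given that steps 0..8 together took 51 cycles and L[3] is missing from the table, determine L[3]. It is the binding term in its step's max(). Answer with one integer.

step 0 | dur = L[0]=5 = 5
step 1 | dur = max(L[1]=6, C[0]=8) = 8
step 2 | dur = max(L[2]=5, C[1]=5) = 5
step 3 | dur = max(L[3]=?, C[2]=5) = L[3]  (unknown; binding)
step 4 | dur = max(L[4]=7, C[3]=8) = 8
step 5 | dur = max(L[5]=5, C[4]=4) = 5
step 6 | dur = max(L[6]=3, C[5]=4) = 4
step 7 | dur = max(L[7]=2, C[6]=8) = 8
step 8 | dur = C[7]=2 = 2
sum of known step durations = 45
dur[3] = total - known = 51 - 45 = 6
L[3] is the binding max in step 3, so L[3] = dur[3] = 6

L[3] = 6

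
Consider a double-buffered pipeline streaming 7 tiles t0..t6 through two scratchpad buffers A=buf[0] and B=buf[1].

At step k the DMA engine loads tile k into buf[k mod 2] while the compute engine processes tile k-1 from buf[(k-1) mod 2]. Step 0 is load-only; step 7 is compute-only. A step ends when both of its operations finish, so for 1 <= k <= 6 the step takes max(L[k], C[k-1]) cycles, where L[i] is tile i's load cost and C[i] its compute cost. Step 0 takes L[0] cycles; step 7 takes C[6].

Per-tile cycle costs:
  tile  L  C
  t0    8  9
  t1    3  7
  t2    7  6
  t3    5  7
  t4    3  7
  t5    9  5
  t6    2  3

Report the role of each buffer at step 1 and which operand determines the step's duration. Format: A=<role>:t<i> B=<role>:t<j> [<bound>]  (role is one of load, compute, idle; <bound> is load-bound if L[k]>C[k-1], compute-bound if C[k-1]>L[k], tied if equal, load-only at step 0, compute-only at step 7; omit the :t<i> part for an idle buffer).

step 0: L[0]=8 → dur=8, Σ=8 | A=load:t0 B=idle [load-only]
step 1: L[1]=3 C[0]=9 → dur=9, Σ=17 | A=compute:t0 B=load:t1 [compute-bound]
step 2: L[2]=7 C[1]=7 → dur=7, Σ=24 | A=load:t2 B=compute:t1 [tied]
step 3: L[3]=5 C[2]=6 → dur=6, Σ=30 | A=compute:t2 B=load:t3 [compute-bound]
step 4: L[4]=3 C[3]=7 → dur=7, Σ=37 | A=load:t4 B=compute:t3 [compute-bound]
step 5: L[5]=9 C[4]=7 → dur=9, Σ=46 | A=compute:t4 B=load:t5 [load-bound]
step 6: L[6]=2 C[5]=5 → dur=5, Σ=51 | A=load:t6 B=compute:t5 [compute-bound]
step 7: C[6]=3 → dur=3, Σ=54 | A=compute:t6 B=idle [compute-only]

step 1: A=compute:t0 B=load:t1 [compute-bound]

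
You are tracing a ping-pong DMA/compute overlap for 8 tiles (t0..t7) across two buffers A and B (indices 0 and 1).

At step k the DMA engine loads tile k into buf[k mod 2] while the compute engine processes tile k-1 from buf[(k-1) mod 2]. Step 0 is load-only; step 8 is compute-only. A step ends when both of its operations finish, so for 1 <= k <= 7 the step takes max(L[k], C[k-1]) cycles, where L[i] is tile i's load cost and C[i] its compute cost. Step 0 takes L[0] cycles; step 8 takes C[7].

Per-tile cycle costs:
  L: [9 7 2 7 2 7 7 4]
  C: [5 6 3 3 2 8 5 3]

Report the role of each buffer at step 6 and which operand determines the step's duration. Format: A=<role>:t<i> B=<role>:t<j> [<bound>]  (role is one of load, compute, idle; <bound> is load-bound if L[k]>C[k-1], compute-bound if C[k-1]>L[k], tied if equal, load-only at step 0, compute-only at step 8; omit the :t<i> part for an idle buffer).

  0. 9=9c; end=9; A:t0 B:-
  1. max(7,5)=7c; end=16; A:t0 B:t1
  2. max(2,6)=6c; end=22; A:t2 B:t1
  3. max(7,3)=7c; end=29; A:t2 B:t3
  4. max(2,3)=3c; end=32; A:t4 B:t3
  5. max(7,2)=7c; end=39; A:t4 B:t5
  6. max(7,8)=8c; end=47; A:t6 B:t5
  7. max(4,5)=5c; end=52; A:t6 B:t7
  8. 3=3c; end=55; A:t6 B:t7

step 6: A=load:t6 B=compute:t5 [compute-bound]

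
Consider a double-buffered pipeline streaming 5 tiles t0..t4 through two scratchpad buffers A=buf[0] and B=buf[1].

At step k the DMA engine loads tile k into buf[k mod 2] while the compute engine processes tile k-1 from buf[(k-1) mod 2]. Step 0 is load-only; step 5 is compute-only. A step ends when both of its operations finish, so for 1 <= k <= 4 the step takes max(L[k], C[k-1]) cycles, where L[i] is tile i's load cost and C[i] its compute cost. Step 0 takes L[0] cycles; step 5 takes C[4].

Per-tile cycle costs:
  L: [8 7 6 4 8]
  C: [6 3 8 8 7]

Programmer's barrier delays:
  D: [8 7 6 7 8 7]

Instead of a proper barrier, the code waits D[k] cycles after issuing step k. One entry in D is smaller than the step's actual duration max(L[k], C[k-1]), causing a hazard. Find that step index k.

hazard at step 3

k=0 barrier L[0]=8→8c, D[0]=8 ok
k=1 barrier max(L[1]=7,C[0]=6)→7c, D[1]=7 ok
k=2 barrier max(L[2]=6,C[1]=3)→6c, D[2]=6 ok
k=3 barrier max(L[3]=4,C[2]=8)→8c, D[3]=7 SHORT
k=4 barrier max(L[4]=8,C[3]=8)→8c, D[4]=8 ok
k=5 barrier C[4]=7→7c, D[5]=7 ok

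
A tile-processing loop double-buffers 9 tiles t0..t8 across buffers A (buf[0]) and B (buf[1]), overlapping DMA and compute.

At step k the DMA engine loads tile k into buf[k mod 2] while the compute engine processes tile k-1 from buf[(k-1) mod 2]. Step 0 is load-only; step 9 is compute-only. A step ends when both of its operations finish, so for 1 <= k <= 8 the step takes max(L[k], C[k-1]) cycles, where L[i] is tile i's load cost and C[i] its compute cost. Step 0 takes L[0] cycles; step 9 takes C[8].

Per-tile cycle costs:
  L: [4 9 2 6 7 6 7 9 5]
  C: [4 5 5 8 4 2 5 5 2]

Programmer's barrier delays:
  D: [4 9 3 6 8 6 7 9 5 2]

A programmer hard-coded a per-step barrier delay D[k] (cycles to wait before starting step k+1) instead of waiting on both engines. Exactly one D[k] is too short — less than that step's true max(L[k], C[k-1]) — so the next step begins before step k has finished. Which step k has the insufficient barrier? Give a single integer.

hazard at step 2

step 0: need L[0]=4 = 4; D[0]=4 ok
step 1: need max(L[1]=9,C[0]=4) = 9; D[1]=9 ok
step 2: need max(L[2]=2,C[1]=5) = 5; D[2]=3 SHORT
step 3: need max(L[3]=6,C[2]=5) = 6; D[3]=6 ok
step 4: need max(L[4]=7,C[3]=8) = 8; D[4]=8 ok
step 5: need max(L[5]=6,C[4]=4) = 6; D[5]=6 ok
step 6: need max(L[6]=7,C[5]=2) = 7; D[6]=7 ok
step 7: need max(L[7]=9,C[6]=5) = 9; D[7]=9 ok
step 8: need max(L[8]=5,C[7]=5) = 5; D[8]=5 ok
step 9: need C[8]=2 = 2; D[9]=2 ok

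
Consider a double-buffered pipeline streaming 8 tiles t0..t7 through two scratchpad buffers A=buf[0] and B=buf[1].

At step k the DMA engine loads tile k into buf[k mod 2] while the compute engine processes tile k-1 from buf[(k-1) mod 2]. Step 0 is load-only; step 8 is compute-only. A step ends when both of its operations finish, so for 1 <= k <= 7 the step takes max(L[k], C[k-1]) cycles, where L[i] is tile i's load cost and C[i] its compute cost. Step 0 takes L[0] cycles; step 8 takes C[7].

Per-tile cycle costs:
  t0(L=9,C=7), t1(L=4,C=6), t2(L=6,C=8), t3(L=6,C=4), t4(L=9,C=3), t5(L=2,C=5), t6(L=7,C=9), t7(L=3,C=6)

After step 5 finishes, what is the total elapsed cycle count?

end_cycle[5] = 42

k=0 load=t0/9c comp=- wait=9 total=9
k=1 load=t1/4c comp=t0/7c wait=7 total=16
k=2 load=t2/6c comp=t1/6c wait=6 total=22
k=3 load=t3/6c comp=t2/8c wait=8 total=30
k=4 load=t4/9c comp=t3/4c wait=9 total=39
k=5 load=t5/2c comp=t4/3c wait=3 total=42
k=6 load=t6/7c comp=t5/5c wait=7 total=49
k=7 load=t7/3c comp=t6/9c wait=9 total=58
k=8 load=- comp=t7/6c wait=6 total=64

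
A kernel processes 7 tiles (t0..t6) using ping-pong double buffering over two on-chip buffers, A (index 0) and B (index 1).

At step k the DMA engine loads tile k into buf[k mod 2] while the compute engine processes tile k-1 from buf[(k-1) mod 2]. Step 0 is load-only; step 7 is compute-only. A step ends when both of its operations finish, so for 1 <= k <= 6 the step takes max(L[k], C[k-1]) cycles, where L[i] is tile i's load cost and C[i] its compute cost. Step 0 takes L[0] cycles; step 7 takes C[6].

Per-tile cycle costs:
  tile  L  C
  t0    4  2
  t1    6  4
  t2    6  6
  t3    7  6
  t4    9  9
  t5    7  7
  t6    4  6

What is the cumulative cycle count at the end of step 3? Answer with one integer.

end_cycle[3] = 23

  0. 4=4c; end=4; A:t0 B:-
  1. max(6,2)=6c; end=10; A:t0 B:t1
  2. max(6,4)=6c; end=16; A:t2 B:t1
  3. max(7,6)=7c; end=23; A:t2 B:t3
  4. max(9,6)=9c; end=32; A:t4 B:t3
  5. max(7,9)=9c; end=41; A:t4 B:t5
  6. max(4,7)=7c; end=48; A:t6 B:t5
  7. 6=6c; end=54; A:t6 B:t5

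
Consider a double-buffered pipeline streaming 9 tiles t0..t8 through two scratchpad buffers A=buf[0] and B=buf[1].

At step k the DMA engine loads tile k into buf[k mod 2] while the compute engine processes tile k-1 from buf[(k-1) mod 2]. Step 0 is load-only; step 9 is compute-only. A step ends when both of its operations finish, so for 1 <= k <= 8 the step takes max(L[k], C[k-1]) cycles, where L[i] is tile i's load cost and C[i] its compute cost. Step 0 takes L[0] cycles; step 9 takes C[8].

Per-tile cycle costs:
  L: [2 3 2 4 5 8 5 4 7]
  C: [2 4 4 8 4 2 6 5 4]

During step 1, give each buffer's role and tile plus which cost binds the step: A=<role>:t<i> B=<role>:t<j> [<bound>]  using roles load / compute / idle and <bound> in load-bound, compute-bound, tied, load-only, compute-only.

step 0: L[0]=2 → dur=2, Σ=2 | A=load:t0 B=idle [load-only]
step 1: L[1]=3 C[0]=2 → dur=3, Σ=5 | A=compute:t0 B=load:t1 [load-bound]
step 2: L[2]=2 C[1]=4 → dur=4, Σ=9 | A=load:t2 B=compute:t1 [compute-bound]
step 3: L[3]=4 C[2]=4 → dur=4, Σ=13 | A=compute:t2 B=load:t3 [tied]
step 4: L[4]=5 C[3]=8 → dur=8, Σ=21 | A=load:t4 B=compute:t3 [compute-bound]
step 5: L[5]=8 C[4]=4 → dur=8, Σ=29 | A=compute:t4 B=load:t5 [load-bound]
step 6: L[6]=5 C[5]=2 → dur=5, Σ=34 | A=load:t6 B=compute:t5 [load-bound]
step 7: L[7]=4 C[6]=6 → dur=6, Σ=40 | A=compute:t6 B=load:t7 [compute-bound]
step 8: L[8]=7 C[7]=5 → dur=7, Σ=47 | A=load:t8 B=compute:t7 [load-bound]
step 9: C[8]=4 → dur=4, Σ=51 | A=compute:t8 B=idle [compute-only]

step 1: A=compute:t0 B=load:t1 [load-bound]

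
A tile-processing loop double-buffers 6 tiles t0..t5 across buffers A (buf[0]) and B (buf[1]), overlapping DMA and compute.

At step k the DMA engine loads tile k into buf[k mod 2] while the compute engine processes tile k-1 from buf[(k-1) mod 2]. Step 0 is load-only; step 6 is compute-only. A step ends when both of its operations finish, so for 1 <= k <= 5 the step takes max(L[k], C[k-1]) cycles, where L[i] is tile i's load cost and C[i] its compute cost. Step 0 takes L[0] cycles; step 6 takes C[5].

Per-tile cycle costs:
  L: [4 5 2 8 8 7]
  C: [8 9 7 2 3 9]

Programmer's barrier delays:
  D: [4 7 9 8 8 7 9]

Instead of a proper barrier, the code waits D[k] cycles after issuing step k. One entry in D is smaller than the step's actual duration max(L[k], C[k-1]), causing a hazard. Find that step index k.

hazard at step 1

step 0: need L[0]=4 = 4; D[0]=4 ok
step 1: need max(L[1]=5,C[0]=8) = 8; D[1]=7 SHORT
step 2: need max(L[2]=2,C[1]=9) = 9; D[2]=9 ok
step 3: need max(L[3]=8,C[2]=7) = 8; D[3]=8 ok
step 4: need max(L[4]=8,C[3]=2) = 8; D[4]=8 ok
step 5: need max(L[5]=7,C[4]=3) = 7; D[5]=7 ok
step 6: need C[5]=9 = 9; D[6]=9 ok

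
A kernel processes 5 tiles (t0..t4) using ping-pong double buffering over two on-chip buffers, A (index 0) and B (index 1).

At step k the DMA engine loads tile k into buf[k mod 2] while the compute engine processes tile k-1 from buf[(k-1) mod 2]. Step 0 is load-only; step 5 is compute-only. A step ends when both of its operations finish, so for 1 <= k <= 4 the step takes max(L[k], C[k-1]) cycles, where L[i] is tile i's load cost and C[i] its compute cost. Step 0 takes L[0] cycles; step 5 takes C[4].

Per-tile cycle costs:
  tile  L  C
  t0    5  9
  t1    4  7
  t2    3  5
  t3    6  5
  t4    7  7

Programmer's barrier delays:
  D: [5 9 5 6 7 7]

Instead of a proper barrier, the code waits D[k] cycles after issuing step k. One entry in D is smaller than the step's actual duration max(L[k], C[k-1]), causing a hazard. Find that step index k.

k=0 barrier L[0]=5→5c, D[0]=5 ok
k=1 barrier max(L[1]=4,C[0]=9)→9c, D[1]=9 ok
k=2 barrier max(L[2]=3,C[1]=7)→7c, D[2]=5 SHORT
k=3 barrier max(L[3]=6,C[2]=5)→6c, D[3]=6 ok
k=4 barrier max(L[4]=7,C[3]=5)→7c, D[4]=7 ok
k=5 barrier C[4]=7→7c, D[5]=7 ok

hazard at step 2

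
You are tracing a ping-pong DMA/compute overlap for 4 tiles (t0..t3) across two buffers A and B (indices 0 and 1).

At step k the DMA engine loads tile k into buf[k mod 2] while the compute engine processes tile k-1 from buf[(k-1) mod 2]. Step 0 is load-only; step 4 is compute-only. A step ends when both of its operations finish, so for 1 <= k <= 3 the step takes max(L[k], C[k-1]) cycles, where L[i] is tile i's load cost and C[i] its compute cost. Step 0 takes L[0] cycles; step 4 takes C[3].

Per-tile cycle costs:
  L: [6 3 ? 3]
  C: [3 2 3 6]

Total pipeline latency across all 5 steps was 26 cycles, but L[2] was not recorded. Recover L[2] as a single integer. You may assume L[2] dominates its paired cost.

L[2] = 8

step 0 = dur = L[0]=6 = 6
step 1 = dur = max(L[1]=3, C[0]=3) = 3
step 2 = dur = max(L[2]=?, C[1]=2) = L[2]  (unknown; binding)
step 3 = dur = max(L[3]=3, C[2]=3) = 3
step 4 = dur = C[3]=6 = 6
sum of known step durations = 18
dur[2] = total - known = 26 - 18 = 8
L[2] is the binding max in step 2, so L[2] = dur[2] = 8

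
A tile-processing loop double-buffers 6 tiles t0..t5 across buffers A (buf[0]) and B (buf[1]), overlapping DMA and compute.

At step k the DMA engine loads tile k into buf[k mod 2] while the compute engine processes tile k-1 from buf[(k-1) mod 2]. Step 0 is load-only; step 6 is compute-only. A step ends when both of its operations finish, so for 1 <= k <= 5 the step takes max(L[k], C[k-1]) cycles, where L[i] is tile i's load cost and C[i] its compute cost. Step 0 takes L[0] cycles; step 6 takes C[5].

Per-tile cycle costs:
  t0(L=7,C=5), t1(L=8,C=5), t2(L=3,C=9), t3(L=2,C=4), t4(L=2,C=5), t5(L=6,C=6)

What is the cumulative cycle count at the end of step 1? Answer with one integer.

end_cycle[1] = 15

k=0 load=t0/7c comp=- wait=7 total=7
k=1 load=t1/8c comp=t0/5c wait=8 total=15
k=2 load=t2/3c comp=t1/5c wait=5 total=20
k=3 load=t3/2c comp=t2/9c wait=9 total=29
k=4 load=t4/2c comp=t3/4c wait=4 total=33
k=5 load=t5/6c comp=t4/5c wait=6 total=39
k=6 load=- comp=t5/6c wait=6 total=45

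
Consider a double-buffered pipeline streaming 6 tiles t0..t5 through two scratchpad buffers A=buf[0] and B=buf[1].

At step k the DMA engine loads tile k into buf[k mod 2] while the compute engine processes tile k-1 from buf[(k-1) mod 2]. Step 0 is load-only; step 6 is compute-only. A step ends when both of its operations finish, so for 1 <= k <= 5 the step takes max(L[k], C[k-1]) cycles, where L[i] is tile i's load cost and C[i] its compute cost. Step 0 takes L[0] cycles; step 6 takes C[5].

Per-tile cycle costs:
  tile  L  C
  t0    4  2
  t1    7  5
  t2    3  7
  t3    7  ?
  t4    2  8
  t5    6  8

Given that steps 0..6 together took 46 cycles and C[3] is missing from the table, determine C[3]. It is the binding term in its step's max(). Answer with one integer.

step 0 → dur = L[0]=4 = 4
step 1 → dur = max(L[1]=7, C[0]=2) = 7
step 2 → dur = max(L[2]=3, C[1]=5) = 5
step 3 → dur = max(L[3]=7, C[2]=7) = 7
step 4 → dur = max(L[4]=2, C[3]=?) = C[3]  (unknown; binding)
step 5 → dur = max(L[5]=6, C[4]=8) = 8
step 6 → dur = C[5]=8 = 8
sum of known step durations = 39
dur[4] = total - known = 46 - 39 = 7
C[3] is the binding max in step 4, so C[3] = dur[4] = 7

C[3] = 7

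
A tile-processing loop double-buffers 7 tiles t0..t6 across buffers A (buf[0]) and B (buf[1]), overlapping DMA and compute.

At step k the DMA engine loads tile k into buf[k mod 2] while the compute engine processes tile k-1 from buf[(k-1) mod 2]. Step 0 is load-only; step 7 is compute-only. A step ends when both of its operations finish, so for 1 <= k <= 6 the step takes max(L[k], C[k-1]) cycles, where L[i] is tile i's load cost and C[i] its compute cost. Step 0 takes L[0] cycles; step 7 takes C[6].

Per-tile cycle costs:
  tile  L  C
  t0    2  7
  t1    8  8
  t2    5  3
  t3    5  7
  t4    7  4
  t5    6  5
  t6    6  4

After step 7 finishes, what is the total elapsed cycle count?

end_cycle[7] = 46

k=0 load=t0/2c comp=- wait=2 total=2
k=1 load=t1/8c comp=t0/7c wait=8 total=10
k=2 load=t2/5c comp=t1/8c wait=8 total=18
k=3 load=t3/5c comp=t2/3c wait=5 total=23
k=4 load=t4/7c comp=t3/7c wait=7 total=30
k=5 load=t5/6c comp=t4/4c wait=6 total=36
k=6 load=t6/6c comp=t5/5c wait=6 total=42
k=7 load=- comp=t6/4c wait=4 total=46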